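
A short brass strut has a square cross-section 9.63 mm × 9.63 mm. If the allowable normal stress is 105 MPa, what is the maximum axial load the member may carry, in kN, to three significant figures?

9.74 kN

A = 92.74 mm².
P_max = σ_allow · A = 105 · 92.74 = 9737 N = 9.737 kN.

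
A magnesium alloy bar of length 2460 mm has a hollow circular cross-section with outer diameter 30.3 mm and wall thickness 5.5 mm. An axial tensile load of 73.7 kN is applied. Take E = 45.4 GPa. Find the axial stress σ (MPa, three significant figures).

172 MPa

A = 428.5 mm².
σ = N/A = 73700/428.5 = 172 MPa.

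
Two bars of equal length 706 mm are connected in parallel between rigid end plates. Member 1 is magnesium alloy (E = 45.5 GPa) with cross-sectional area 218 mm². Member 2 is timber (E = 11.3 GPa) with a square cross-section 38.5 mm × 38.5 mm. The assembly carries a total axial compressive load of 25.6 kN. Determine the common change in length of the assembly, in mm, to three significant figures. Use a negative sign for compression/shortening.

A_2 = 1482 mm².
Equal strain + equilibrium ⇒ each member carries load in proportion to AE: A₁E₁ = 9919000 N, A₂E₂ = 16750000 N, ΣAE = 26670000 N.
δ = PL/ΣAE = -25600·706/26670000 = -0.6777 mm.

-0.678 mm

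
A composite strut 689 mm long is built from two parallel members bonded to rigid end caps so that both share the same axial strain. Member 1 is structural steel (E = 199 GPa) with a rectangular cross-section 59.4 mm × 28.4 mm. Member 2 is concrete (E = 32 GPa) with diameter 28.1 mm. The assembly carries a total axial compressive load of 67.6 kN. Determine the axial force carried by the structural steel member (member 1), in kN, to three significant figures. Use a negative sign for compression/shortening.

A_1 = 1687 mm².
A_2 = 620.2 mm².
Equal strain + equilibrium ⇒ each member carries load in proportion to AE: A₁E₁ = 335700000 N, A₂E₂ = 19850000 N, ΣAE = 355600000 N.
F₁ = P·A₁E₁/ΣAE = -67600·335700000/355600000 = -63830 N.

-63.8 kN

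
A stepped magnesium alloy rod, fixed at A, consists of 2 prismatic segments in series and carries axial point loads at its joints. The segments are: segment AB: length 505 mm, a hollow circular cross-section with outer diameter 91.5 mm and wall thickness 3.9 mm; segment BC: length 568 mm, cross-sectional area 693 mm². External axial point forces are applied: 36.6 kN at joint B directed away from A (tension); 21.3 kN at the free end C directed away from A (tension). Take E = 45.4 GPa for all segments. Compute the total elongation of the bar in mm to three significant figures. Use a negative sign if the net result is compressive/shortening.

0.985 mm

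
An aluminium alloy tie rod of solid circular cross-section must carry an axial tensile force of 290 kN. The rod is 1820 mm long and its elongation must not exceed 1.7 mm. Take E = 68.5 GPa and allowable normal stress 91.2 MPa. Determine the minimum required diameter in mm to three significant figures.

76.0 mm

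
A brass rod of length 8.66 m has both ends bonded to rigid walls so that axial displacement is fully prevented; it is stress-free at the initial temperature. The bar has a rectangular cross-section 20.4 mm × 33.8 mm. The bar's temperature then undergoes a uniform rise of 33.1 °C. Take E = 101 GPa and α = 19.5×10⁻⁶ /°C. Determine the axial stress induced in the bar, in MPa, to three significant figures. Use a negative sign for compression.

-65.2 MPa

Free thermal expansion αLΔT = 19.5e-6 · 8660 · 33.1 = 5.59 mm.
The walls impose strain ε = −(5.59)/8660 = -6.4545e-04; σ = Eε = 101000 · -6.4545e-04 = -65.19 MPa.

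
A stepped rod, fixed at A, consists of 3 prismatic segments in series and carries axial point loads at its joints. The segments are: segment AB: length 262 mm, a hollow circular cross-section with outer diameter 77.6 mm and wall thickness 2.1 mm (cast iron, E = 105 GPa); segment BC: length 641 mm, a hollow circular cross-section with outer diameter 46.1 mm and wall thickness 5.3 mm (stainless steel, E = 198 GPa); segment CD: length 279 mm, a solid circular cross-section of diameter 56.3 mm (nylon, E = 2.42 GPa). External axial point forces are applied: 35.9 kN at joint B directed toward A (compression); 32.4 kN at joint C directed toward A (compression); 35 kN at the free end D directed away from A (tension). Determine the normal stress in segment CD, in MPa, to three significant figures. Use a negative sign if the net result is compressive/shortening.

14.1 MPa

Internal axial forces (sectioning from the free end, tension +): N_CD = 35 kN, N_BC = 2.6 kN, N_AB = -33.3 kN.
A_CD = 2489 mm².
σ_CD = N_CD/A_CD = 35000/2489 = 14.06 MPa.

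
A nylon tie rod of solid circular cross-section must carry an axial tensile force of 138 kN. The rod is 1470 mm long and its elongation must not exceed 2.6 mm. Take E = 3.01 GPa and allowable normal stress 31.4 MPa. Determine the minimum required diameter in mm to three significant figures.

182 mm

Required area A ≥ P/σ_allow = 138000/31.4 = 4395 mm².
For a solid circular section, d ≥ √(4A/π) = 74.8 mm.
Elongation limit: A ≥ PL/(Eδ_allow) = 138000·1470/(3010·2.6) = 25920 mm² ⇒ d ≥ 181.7 mm.
The elongation limit governs.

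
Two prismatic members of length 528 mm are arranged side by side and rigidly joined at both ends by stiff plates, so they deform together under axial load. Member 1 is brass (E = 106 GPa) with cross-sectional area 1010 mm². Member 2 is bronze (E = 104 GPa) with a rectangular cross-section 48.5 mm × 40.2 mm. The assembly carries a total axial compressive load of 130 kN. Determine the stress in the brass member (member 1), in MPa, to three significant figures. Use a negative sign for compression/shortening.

-44.5 MPa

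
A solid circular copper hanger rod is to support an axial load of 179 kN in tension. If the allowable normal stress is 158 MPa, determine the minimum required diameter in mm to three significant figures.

38.0 mm

Required area A ≥ P/σ_allow = 179000/158 = 1133 mm².
For a solid circular section, d ≥ √(4A/π) = 37.98 mm.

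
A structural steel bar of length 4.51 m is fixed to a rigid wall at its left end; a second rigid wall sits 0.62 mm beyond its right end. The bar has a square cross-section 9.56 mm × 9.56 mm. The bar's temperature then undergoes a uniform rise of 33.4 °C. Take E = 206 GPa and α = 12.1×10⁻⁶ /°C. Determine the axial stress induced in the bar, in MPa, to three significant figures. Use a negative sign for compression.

Free thermal expansion αLΔT = 12.1e-6 · 4510 · 33.4 = 1.823 mm.
The walls engage after the gap closes; constrained expansion = 1.823 − 0.62 = 1.203 mm.
The walls impose strain ε = −(1.203)/4510 = -2.6667e-04; σ = Eε = 206000 · -2.6667e-04 = -54.93 MPa.

-54.9 MPa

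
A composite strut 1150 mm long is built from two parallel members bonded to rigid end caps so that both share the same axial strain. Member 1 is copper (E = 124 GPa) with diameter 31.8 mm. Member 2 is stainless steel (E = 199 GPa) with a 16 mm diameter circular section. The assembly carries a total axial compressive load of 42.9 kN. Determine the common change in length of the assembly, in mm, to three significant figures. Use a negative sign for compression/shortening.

A_1 = 794.2 mm².
A_2 = 201.1 mm².
Equal strain + equilibrium ⇒ each member carries load in proportion to AE: A₁E₁ = 98480000 N, A₂E₂ = 40010000 N, ΣAE = 138500000 N.
δ = PL/ΣAE = -42900·1150/138500000 = -0.3562 mm.

-0.356 mm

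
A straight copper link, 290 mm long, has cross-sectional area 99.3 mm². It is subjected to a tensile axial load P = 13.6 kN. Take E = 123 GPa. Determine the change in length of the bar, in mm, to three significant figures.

0.323 mm

δ_mech = NL/(AE) = 13600·290/(99.3·123000) = 0.3229 mm.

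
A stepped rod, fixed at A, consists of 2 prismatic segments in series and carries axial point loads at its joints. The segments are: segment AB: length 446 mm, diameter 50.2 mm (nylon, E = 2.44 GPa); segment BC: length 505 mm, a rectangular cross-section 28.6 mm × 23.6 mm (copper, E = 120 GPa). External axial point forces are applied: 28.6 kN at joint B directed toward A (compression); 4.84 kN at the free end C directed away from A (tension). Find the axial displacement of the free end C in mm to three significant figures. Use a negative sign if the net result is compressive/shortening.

Internal axial forces (sectioning from the free end, tension +): N_BC = 4.84 kN, N_AB = -23.76 kN.
A_AB = 1979 mm².
A_BC = 675 mm².
δ_AB = -23760·446/(1979·2440) = -2.194 mm
δ_BC = 4840·505/(675·120000) = 0.03018 mm
δ = Σδ_i = -2.164 mm.

-2.16 mm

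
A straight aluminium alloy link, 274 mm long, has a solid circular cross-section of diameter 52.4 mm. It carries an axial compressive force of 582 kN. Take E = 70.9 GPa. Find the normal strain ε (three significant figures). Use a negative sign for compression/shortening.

A = 2157 mm².
σ = N/A = -269.9 MPa; ε = σ/E = -269.9/70900 = -3.806e-03.

-0.00381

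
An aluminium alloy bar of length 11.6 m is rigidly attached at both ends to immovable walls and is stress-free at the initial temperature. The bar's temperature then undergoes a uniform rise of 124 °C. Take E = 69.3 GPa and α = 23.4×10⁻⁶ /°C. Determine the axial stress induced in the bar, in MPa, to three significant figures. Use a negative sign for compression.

Free thermal expansion αLΔT = 23.4e-6 · 11600 · 124 = 33.66 mm.
The walls impose strain ε = −(33.66)/11600 = -2.9016e-03; σ = Eε = 69300 · -2.9016e-03 = -201.1 MPa.

-201 MPa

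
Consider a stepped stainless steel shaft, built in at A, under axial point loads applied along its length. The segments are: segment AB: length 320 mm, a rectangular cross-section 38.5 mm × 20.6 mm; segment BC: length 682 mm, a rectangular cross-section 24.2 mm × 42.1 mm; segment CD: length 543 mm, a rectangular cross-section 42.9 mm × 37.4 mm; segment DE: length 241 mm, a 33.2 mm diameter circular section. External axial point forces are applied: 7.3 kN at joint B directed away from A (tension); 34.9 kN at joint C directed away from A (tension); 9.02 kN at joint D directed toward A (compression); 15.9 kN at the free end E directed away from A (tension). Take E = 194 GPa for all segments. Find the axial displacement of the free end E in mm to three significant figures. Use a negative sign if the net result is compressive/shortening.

0.281 mm

Internal axial forces (sectioning from the free end, tension +): N_DE = 15.9 kN, N_CD = 6.88 kN, N_BC = 41.78 kN, N_AB = 49.08 kN.
A_AB = 793.1 mm².
A_BC = 1019 mm².
A_CD = 1604 mm².
A_DE = 865.7 mm².
δ_AB = 49080·320/(793.1·194000) = 0.1021 mm
δ_BC = 41780·682/(1019·194000) = 0.1442 mm
δ_CD = 6880·543/(1604·194000) = 0.012 mm
δ_DE = 15900·241/(865.7·194000) = 0.02282 mm
δ = Σδ_i = 0.2811 mm.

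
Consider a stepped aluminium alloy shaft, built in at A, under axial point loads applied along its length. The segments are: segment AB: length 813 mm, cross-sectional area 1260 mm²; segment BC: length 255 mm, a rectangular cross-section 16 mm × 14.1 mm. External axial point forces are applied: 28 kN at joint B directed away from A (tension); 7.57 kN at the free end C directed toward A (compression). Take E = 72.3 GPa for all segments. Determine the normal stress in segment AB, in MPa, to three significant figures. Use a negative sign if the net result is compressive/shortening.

16.2 MPa

Internal axial forces (sectioning from the free end, tension +): N_BC = -7.57 kN, N_AB = 20.43 kN.
σ_AB = N_AB/A_AB = 20430/1260 = 16.21 MPa.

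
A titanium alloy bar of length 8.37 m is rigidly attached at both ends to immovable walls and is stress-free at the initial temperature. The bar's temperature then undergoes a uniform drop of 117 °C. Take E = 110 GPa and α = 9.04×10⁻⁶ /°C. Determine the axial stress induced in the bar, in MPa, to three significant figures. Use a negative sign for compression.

116 MPa

Free thermal expansion αLΔT = 9.04e-6 · 8370 · -117 = -8.853 mm.
The walls impose strain ε = −(-8.853)/8370 = 1.0577e-03; σ = Eε = 110000 · 1.0577e-03 = 116.3 MPa.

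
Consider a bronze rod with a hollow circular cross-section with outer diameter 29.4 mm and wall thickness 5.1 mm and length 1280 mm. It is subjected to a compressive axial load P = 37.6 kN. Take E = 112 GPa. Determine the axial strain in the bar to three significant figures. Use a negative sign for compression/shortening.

-8.62e-04

A = 389.3 mm².
σ = N/A = -96.57 MPa; ε = σ/E = -96.57/112000 = -8.623e-04.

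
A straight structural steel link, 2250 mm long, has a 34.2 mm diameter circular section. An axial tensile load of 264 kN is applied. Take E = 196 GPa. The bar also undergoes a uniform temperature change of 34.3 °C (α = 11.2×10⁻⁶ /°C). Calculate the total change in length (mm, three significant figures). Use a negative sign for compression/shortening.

4.16 mm

A = 918.6 mm².
δ_mech = NL/(AE) = 264000·2250/(918.6·196000) = 3.299 mm.
δ_thermal = αLΔT = 11.2e-6·2250·34.3 = 0.8644 mm.
δ = δ_mech + δ_thermal = 4.163 mm.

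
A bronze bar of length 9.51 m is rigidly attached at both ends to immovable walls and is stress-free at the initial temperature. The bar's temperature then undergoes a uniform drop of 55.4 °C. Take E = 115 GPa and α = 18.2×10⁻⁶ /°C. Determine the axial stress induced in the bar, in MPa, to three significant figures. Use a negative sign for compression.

116 MPa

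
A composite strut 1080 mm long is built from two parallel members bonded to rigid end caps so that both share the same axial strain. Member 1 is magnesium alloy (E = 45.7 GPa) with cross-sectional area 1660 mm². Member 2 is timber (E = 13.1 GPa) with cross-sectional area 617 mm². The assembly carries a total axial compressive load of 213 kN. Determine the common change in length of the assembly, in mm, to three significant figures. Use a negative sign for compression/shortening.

-2.74 mm

Equal strain + equilibrium ⇒ each member carries load in proportion to AE: A₁E₁ = 75860000 N, A₂E₂ = 8083000 N, ΣAE = 83940000 N.
δ = PL/ΣAE = -213000·1080/83940000 = -2.74 mm.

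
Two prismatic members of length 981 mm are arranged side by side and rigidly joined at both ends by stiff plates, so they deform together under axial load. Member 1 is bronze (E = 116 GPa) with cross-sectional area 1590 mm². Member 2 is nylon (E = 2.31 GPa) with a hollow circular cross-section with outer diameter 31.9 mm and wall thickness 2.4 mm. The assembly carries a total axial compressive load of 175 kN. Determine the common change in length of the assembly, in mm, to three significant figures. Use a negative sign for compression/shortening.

-0.928 mm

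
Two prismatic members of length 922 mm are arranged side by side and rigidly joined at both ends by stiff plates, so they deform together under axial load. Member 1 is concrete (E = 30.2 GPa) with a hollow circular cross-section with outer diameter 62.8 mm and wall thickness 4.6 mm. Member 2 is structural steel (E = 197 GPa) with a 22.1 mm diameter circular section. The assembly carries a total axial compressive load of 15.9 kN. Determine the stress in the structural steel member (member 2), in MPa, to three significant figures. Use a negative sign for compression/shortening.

A_1 = 841.1 mm².
A_2 = 383.6 mm².
Equal strain + equilibrium ⇒ each member carries load in proportion to AE: A₁E₁ = 25400000 N, A₂E₂ = 75570000 N, ΣAE = 101000000 N.
σ₂ = P·E₂/ΣAE = -15900·197000/101000000 = -31.02 MPa.

-31.0 MPa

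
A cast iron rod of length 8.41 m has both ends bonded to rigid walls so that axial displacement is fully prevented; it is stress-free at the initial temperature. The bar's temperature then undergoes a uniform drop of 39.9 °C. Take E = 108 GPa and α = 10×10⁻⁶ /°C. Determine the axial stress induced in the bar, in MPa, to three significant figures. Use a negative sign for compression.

43.1 MPa

Free thermal expansion αLΔT = 10e-6 · 8410 · -39.9 = -3.356 mm.
The walls impose strain ε = −(-3.356)/8410 = 3.9900e-04; σ = Eε = 108000 · 3.9900e-04 = 43.09 MPa.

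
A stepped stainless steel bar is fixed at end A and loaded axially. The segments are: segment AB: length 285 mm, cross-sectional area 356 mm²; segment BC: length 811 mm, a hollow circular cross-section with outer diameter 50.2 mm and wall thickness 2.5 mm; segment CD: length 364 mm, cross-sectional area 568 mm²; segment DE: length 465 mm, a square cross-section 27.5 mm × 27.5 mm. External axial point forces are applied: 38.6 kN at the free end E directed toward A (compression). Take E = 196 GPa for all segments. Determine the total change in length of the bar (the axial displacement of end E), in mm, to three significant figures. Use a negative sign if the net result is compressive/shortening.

Internal axial forces (sectioning from the free end, tension +): N_DE = -38.6 kN, N_CD = -38.6 kN, N_BC = -38.6 kN, N_AB = -38.6 kN.
A_BC = 374.6 mm².
A_DE = 756.2 mm².
δ_AB = -38600·285/(356·196000) = -0.1577 mm
δ_BC = -38600·811/(374.6·196000) = -0.4263 mm
δ_CD = -38600·364/(568·196000) = -0.1262 mm
δ_DE = -38600·465/(756.2·196000) = -0.1211 mm
δ = Σδ_i = -0.8313 mm.

-0.831 mm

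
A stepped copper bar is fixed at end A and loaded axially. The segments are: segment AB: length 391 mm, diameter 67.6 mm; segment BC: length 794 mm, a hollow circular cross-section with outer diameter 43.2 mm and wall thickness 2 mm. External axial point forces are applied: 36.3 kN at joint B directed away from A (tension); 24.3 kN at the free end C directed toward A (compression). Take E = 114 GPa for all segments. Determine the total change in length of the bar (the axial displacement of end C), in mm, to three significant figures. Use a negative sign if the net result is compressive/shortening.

Internal axial forces (sectioning from the free end, tension +): N_BC = -24.3 kN, N_AB = 12 kN.
A_AB = 3589 mm².
A_BC = 258.9 mm².
δ_AB = 12000·391/(3589·114000) = 0.01147 mm
δ_BC = -24300·794/(258.9·114000) = -0.6538 mm
δ = Σδ_i = -0.6423 mm.

-0.642 mm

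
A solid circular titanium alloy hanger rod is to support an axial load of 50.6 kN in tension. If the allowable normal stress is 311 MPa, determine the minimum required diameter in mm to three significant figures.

Required area A ≥ P/σ_allow = 50600/311 = 162.7 mm².
For a solid circular section, d ≥ √(4A/π) = 14.39 mm.

14.4 mm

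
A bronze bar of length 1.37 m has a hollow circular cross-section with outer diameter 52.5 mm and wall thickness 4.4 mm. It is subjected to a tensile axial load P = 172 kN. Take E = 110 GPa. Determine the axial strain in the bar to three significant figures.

0.00235

A = 664.9 mm².
σ = N/A = 258.7 MPa; ε = σ/E = 258.7/110000 = 2.352e-03.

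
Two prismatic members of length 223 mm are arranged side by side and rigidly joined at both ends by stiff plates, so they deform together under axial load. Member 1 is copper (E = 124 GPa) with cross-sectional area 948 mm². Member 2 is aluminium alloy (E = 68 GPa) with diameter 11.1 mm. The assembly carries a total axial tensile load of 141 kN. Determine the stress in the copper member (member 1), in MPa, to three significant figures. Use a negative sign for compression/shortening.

A_2 = 96.77 mm².
Equal strain + equilibrium ⇒ each member carries load in proportion to AE: A₁E₁ = 117600000 N, A₂E₂ = 6580000 N, ΣAE = 124100000 N.
σ₁ = P·E₁/ΣAE = 141000·124000/124100000 = 140.8 MPa.

141 MPa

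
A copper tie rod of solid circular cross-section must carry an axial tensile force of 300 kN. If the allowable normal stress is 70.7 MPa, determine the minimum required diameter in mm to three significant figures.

73.5 mm

Required area A ≥ P/σ_allow = 300000/70.7 = 4243 mm².
For a solid circular section, d ≥ √(4A/π) = 73.5 mm.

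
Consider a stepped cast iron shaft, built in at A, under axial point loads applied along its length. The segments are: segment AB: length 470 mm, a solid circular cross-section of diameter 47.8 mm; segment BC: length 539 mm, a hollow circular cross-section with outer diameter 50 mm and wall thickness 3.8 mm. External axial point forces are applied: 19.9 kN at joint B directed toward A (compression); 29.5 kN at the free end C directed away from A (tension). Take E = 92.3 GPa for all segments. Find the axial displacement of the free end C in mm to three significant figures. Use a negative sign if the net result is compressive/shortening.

0.340 mm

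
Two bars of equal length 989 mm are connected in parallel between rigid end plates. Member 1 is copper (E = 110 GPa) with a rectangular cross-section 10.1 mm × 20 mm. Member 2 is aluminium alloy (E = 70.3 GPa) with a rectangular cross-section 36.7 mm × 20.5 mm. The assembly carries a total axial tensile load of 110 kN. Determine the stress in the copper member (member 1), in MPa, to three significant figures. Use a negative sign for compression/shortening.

A_1 = 202 mm².
A_2 = 752.4 mm².
Equal strain + equilibrium ⇒ each member carries load in proportion to AE: A₁E₁ = 22220000 N, A₂E₂ = 52890000 N, ΣAE = 75110000 N.
σ₁ = P·E₁/ΣAE = 110000·110000/75110000 = 161.1 MPa.

161 MPa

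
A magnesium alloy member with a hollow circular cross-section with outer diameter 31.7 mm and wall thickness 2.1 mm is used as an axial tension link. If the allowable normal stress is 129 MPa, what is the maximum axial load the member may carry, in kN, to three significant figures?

25.2 kN

A = 195.3 mm².
P_max = σ_allow · A = 129 · 195.3 = 25190 N = 25.19 kN.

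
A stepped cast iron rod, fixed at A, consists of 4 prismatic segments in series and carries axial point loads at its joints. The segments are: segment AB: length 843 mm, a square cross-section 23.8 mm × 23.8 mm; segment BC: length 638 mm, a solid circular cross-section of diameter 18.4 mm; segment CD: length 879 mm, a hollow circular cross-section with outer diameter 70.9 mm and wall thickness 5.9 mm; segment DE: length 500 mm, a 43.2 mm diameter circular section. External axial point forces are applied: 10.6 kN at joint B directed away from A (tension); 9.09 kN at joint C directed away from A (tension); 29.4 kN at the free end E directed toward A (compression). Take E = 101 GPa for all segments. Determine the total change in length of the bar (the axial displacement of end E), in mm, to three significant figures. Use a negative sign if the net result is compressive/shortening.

-0.937 mm

Internal axial forces (sectioning from the free end, tension +): N_DE = -29.4 kN, N_CD = -29.4 kN, N_BC = -20.31 kN, N_AB = -9.71 kN.
A_AB = 566.4 mm².
A_BC = 265.9 mm².
A_CD = 1205 mm².
A_DE = 1466 mm².
δ_AB = -9710·843/(566.4·101000) = -0.1431 mm
δ_BC = -20310·638/(265.9·101000) = -0.4825 mm
δ_CD = -29400·879/(1205·101000) = -0.2124 mm
δ_DE = -29400·500/(1466·101000) = -0.0993 mm
δ = Σδ_i = -0.9372 mm.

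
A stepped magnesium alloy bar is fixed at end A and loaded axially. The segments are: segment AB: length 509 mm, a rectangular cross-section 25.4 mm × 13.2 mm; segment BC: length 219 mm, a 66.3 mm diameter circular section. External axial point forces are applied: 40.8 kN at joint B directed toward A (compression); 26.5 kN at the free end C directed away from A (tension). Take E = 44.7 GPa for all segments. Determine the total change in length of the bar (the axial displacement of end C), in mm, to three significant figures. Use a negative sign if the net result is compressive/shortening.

Internal axial forces (sectioning from the free end, tension +): N_BC = 26.5 kN, N_AB = -14.3 kN.
A_AB = 335.3 mm².
A_BC = 3452 mm².
δ_AB = -14300·509/(335.3·44700) = -0.4857 mm
δ_BC = 26500·219/(3452·44700) = 0.03761 mm
δ = Σδ_i = -0.4481 mm.

-0.448 mm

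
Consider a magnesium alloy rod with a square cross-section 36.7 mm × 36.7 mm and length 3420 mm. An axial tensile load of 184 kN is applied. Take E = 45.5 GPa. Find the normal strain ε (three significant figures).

0.00300

A = 1347 mm².
σ = N/A = 136.6 MPa; ε = σ/E = 136.6/45500 = 3.002e-03.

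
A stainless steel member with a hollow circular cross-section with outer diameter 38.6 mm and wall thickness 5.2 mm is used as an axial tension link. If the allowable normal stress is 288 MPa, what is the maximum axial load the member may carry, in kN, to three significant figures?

A = 545.6 mm².
P_max = σ_allow · A = 288 · 545.6 = 157100 N = 157.1 kN.

157 kN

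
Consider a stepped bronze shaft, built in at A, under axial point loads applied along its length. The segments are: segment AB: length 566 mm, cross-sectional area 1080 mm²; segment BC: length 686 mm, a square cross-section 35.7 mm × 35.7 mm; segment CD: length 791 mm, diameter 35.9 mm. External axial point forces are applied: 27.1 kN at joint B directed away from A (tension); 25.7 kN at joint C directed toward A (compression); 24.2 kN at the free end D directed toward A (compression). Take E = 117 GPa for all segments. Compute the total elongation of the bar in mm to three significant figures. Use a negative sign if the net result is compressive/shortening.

Internal axial forces (sectioning from the free end, tension +): N_CD = -24.2 kN, N_BC = -49.9 kN, N_AB = -22.8 kN.
A_BC = 1274 mm².
A_CD = 1012 mm².
δ_AB = -22800·566/(1080·117000) = -0.1021 mm
δ_BC = -49900·686/(1274·117000) = -0.2296 mm
δ_CD = -24200·791/(1012·117000) = -0.1616 mm
δ = Σδ_i = -0.4933 mm.

-0.493 mm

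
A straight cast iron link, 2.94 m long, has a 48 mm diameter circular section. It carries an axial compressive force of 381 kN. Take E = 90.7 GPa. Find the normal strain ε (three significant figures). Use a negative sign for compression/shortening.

-0.00232

A = 1810 mm².
σ = N/A = -210.5 MPa; ε = σ/E = -210.5/90700 = -2.321e-03.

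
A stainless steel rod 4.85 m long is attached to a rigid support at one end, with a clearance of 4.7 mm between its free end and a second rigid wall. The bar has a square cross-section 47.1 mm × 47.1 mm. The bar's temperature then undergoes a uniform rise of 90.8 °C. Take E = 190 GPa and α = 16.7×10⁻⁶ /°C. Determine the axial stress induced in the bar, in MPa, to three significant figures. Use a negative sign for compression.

Free thermal expansion αLΔT = 16.7e-6 · 4850 · 90.8 = 7.354 mm.
The walls engage after the gap closes; constrained expansion = 7.354 − 4.7 = 2.654 mm.
The walls impose strain ε = −(2.654)/4850 = -5.4729e-04; σ = Eε = 190000 · -5.4729e-04 = -104 MPa.

-104 MPa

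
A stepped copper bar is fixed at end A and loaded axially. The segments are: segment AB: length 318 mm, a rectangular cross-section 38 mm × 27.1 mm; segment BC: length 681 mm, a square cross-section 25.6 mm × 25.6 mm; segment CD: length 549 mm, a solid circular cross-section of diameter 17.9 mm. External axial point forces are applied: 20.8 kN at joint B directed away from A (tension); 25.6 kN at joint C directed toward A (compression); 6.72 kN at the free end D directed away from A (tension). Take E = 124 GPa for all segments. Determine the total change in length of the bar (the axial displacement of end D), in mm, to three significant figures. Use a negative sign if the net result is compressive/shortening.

-0.0352 mm

Internal axial forces (sectioning from the free end, tension +): N_CD = 6.72 kN, N_BC = -18.88 kN, N_AB = 1.92 kN.
A_AB = 1030 mm².
A_BC = 655.4 mm².
A_CD = 251.6 mm².
δ_AB = 1920·318/(1030·124000) = 0.004781 mm
δ_BC = -18880·681/(655.4·124000) = -0.1582 mm
δ_CD = 6720·549/(251.6·124000) = 0.1182 mm
δ = Σδ_i = -0.0352 mm.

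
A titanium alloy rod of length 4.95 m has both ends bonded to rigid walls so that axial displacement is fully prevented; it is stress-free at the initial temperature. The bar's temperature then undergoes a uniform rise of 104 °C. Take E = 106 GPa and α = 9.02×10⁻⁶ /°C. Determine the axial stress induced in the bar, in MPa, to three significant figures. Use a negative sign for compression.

-99.4 MPa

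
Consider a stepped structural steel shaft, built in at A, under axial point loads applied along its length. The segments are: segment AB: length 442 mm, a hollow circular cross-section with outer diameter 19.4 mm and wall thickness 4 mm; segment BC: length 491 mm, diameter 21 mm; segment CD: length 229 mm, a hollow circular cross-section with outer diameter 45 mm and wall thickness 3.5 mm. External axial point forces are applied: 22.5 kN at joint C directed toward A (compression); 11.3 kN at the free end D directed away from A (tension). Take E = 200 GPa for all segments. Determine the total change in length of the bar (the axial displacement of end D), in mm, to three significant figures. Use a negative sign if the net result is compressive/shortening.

Internal axial forces (sectioning from the free end, tension +): N_CD = 11.3 kN, N_BC = -11.2 kN, N_AB = -11.2 kN.
A_AB = 193.5 mm².
A_BC = 346.4 mm².
A_CD = 456.3 mm².
δ_AB = -11200·442/(193.5·200000) = -0.1279 mm
δ_BC = -11200·491/(346.4·200000) = -0.07939 mm
δ_CD = 11300·229/(456.3·200000) = 0.02835 mm
δ = Σδ_i = -0.1789 mm.

-0.179 mm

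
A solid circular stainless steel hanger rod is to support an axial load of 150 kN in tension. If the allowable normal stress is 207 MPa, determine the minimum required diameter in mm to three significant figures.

Required area A ≥ P/σ_allow = 150000/207 = 724.6 mm².
For a solid circular section, d ≥ √(4A/π) = 30.37 mm.

30.4 mm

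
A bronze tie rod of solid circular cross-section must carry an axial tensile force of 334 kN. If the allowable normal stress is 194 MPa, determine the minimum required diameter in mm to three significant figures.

46.8 mm

Required area A ≥ P/σ_allow = 334000/194 = 1722 mm².
For a solid circular section, d ≥ √(4A/π) = 46.82 mm.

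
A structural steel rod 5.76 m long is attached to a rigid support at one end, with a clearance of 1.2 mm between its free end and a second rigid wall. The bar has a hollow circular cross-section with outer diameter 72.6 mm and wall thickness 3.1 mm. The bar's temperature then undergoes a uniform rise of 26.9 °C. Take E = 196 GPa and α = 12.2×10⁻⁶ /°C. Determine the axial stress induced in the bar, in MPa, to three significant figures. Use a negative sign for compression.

-23.5 MPa

Free thermal expansion αLΔT = 12.2e-6 · 5760 · 26.9 = 1.89 mm.
The walls engage after the gap closes; constrained expansion = 1.89 − 1.2 = 0.6903 mm.
The walls impose strain ε = −(0.6903)/5760 = -1.1985e-04; σ = Eε = 196000 · -1.1985e-04 = -23.49 MPa.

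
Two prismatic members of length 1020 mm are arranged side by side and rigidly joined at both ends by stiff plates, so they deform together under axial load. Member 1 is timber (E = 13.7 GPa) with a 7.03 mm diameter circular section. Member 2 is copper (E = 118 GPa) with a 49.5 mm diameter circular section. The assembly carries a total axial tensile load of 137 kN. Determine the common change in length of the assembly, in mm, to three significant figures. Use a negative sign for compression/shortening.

0.614 mm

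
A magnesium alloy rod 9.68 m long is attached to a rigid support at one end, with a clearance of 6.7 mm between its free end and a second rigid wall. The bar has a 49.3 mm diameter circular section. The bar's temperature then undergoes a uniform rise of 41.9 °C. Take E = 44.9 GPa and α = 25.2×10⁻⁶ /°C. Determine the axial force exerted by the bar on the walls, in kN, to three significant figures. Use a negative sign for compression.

-31.2 kN

Free thermal expansion αLΔT = 25.2e-6 · 9680 · 41.9 = 10.22 mm.
The walls engage after the gap closes; constrained expansion = 10.22 − 6.7 = 3.521 mm.
The walls impose strain ε = −(3.521)/9680 = -3.6373e-04; σ = Eε = 44900 · -3.6373e-04 = -16.33 MPa.
Wall reaction R = σ·A = -16.33·1909 = -31180 N = -31.18 kN.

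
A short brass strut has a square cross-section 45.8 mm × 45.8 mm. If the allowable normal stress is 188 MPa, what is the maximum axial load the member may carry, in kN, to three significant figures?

394 kN

A = 2098 mm².
P_max = σ_allow · A = 188 · 2098 = 394400 N = 394.4 kN.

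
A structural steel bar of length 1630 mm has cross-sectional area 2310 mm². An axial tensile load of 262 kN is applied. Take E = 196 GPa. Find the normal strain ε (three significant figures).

5.79e-04

σ = N/A = 113.4 MPa; ε = σ/E = 113.4/196000 = 5.787e-04.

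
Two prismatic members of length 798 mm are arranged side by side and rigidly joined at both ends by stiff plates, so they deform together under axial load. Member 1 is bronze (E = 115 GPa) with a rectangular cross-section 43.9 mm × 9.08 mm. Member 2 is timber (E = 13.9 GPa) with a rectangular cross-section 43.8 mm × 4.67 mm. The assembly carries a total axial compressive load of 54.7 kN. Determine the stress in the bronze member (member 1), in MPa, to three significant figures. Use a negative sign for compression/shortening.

A_1 = 398.6 mm².
A_2 = 204.5 mm².
Equal strain + equilibrium ⇒ each member carries load in proportion to AE: A₁E₁ = 45840000 N, A₂E₂ = 2843000 N, ΣAE = 48680000 N.
σ₁ = P·E₁/ΣAE = -54700·115000/48680000 = -129.2 MPa.

-129 MPa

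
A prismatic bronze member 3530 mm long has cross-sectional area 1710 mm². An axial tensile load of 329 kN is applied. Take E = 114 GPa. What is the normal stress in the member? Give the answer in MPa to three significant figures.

σ = N/A = 329000/1710 = 192.4 MPa.

192 MPa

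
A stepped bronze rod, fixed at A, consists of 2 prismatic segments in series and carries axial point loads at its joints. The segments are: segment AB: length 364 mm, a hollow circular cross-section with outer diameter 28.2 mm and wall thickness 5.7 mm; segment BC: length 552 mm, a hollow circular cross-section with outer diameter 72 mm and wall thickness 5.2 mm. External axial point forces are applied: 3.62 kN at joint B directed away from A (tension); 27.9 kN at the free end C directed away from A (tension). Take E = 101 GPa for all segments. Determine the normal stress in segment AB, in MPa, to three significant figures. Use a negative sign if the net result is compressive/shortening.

78.2 MPa

Internal axial forces (sectioning from the free end, tension +): N_BC = 27.9 kN, N_AB = 31.52 kN.
A_AB = 402.9 mm².
σ_AB = N_AB/A_AB = 31520/402.9 = 78.23 MPa.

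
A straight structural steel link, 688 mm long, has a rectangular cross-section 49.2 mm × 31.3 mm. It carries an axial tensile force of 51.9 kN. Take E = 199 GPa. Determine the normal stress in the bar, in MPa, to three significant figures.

33.7 MPa

A = 1540 mm².
σ = N/A = 51900/1540 = 33.7 MPa.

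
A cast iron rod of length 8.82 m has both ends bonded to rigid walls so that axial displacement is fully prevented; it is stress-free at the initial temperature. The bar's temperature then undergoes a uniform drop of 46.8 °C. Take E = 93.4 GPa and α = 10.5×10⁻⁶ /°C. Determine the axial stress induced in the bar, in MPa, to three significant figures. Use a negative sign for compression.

45.9 MPa

Free thermal expansion αLΔT = 10.5e-6 · 8820 · -46.8 = -4.334 mm.
The walls impose strain ε = −(-4.334)/8820 = 4.9140e-04; σ = Eε = 93400 · 4.9140e-04 = 45.9 MPa.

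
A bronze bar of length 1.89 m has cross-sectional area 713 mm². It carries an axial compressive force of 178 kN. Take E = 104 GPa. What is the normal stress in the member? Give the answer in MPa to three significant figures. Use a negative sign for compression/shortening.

σ = N/A = -178000/713 = -249.6 MPa.

-250 MPa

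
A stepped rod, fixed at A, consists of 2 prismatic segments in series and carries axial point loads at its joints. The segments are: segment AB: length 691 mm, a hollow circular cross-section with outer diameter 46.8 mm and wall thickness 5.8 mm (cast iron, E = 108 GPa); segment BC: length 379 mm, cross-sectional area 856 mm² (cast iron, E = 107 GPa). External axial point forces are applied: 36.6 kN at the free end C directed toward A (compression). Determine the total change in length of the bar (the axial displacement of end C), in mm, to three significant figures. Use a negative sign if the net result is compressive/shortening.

-0.465 mm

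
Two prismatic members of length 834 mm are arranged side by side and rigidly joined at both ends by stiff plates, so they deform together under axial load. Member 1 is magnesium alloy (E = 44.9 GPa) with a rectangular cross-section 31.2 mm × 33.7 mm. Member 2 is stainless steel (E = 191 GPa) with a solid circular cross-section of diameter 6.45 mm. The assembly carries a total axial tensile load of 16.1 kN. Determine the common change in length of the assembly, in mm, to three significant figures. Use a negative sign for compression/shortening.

0.251 mm

A_1 = 1051 mm².
A_2 = 32.67 mm².
Equal strain + equilibrium ⇒ each member carries load in proportion to AE: A₁E₁ = 47210000 N, A₂E₂ = 6241000 N, ΣAE = 53450000 N.
δ = PL/ΣAE = 16100·834/53450000 = 0.2512 mm.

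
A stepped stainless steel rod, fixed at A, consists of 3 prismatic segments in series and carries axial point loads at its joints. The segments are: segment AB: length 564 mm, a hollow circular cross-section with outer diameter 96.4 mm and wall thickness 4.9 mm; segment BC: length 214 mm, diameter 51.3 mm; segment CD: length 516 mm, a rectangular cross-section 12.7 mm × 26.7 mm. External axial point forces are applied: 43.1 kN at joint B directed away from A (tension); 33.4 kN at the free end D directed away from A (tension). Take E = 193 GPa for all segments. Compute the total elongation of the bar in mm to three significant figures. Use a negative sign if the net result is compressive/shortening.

0.440 mm

Internal axial forces (sectioning from the free end, tension +): N_CD = 33.4 kN, N_BC = 33.4 kN, N_AB = 76.5 kN.
A_AB = 1409 mm².
A_BC = 2067 mm².
A_CD = 339.1 mm².
δ_AB = 76500·564/(1409·193000) = 0.1587 mm
δ_BC = 33400·214/(2067·193000) = 0.01792 mm
δ_CD = 33400·516/(339.1·193000) = 0.2633 mm
δ = Σδ_i = 0.44 mm.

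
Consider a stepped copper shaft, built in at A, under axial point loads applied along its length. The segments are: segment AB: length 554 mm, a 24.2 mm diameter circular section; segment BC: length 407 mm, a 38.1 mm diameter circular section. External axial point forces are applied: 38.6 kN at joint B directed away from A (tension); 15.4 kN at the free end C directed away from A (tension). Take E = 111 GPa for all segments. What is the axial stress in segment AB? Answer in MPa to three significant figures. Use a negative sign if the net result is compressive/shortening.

117 MPa

Internal axial forces (sectioning from the free end, tension +): N_BC = 15.4 kN, N_AB = 54 kN.
A_AB = 460 mm².
σ_AB = N_AB/A_AB = 54000/460 = 117.4 MPa.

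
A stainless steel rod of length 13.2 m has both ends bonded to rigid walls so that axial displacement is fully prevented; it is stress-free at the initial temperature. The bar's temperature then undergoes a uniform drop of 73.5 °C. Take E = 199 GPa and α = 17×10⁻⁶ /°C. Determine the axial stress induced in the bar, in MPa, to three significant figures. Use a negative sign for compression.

Free thermal expansion αLΔT = 17e-6 · 13200 · -73.5 = -16.49 mm.
The walls impose strain ε = −(-16.49)/13200 = 1.2495e-03; σ = Eε = 199000 · 1.2495e-03 = 248.7 MPa.

249 MPa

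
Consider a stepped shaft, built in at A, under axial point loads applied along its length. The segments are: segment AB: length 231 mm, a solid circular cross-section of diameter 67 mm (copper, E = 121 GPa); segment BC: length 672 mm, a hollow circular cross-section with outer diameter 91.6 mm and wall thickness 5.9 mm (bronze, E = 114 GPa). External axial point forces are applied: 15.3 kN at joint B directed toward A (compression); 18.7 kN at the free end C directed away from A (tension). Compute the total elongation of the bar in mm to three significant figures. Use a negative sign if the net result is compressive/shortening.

0.0712 mm

Internal axial forces (sectioning from the free end, tension +): N_BC = 18.7 kN, N_AB = 3.4 kN.
A_AB = 3526 mm².
A_BC = 1588 mm².
δ_AB = 3400·231/(3526·121000) = 0.001841 mm
δ_BC = 18700·672/(1588·114000) = 0.06939 mm
δ = Σδ_i = 0.07124 mm.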